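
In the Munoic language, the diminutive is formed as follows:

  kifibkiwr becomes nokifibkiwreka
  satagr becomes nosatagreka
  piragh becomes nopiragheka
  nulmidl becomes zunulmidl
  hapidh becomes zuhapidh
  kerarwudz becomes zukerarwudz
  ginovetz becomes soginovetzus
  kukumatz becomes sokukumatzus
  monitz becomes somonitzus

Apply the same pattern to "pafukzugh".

nopafukzugheka

piragh and hapidh both end in -h yet inflect differently (nopiragheka, zuhapidh), so the final letter is not what conditions the rule; the second-to-last letter is.
"pafukzugh" has second-to-last letter 'g'. The stems whose second-to-last letter is 'g' (satagr → nosatagreka, piragh → nopiragheka) add no- … -eka around the stem.
The other patterns: stems whose second-to-last letter is 'd' add the prefix zu-; stems whose second-to-last letter is 't' add so- … -us around the stem.
So pafukzugh → nopafukzugheka.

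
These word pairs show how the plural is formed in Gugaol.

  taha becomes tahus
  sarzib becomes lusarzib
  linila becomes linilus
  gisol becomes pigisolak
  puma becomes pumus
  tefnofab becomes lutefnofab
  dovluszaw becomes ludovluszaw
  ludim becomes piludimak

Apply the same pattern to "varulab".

luvarulab

dovluszaw and puma both have last vowel 'a' yet inflect differently (ludovluszaw, pumus), so the last vowel is not what conditions the rule; the final letter is.
"varulab" ends in -b. The stems ending in -b (tefnofab → lutefnofab, sarzib → lusarzib) add the prefix lu-.
The other patterns: stems ending in -a drop the final letter and add -us; stems ending in -l or -m add pi- … -ak around the stem.
So varulab → luvarulab.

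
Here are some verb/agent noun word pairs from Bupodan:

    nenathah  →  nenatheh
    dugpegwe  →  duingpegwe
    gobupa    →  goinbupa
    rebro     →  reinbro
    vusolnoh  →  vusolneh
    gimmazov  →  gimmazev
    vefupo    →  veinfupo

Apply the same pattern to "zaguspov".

zaguspev

"zaguspov" ends in a consonant. The stems ending in a consonant (vusolnoh → vusolneh, nenathah → nenatheh, gimmazov → gimmazev) change the last vowel to 'e'.
The other pattern: stems ending in a vowel insert -in- after the first vowel.
So zaguspov → zaguspev.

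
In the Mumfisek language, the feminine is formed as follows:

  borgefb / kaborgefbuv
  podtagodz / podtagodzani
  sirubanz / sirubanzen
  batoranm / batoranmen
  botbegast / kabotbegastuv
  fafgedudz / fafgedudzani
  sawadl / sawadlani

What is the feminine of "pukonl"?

podtagodz and sirubanz both end in -z yet inflect differently (podtagodzani, sirubanzen), so the final letter is not what conditions the rule; the second-to-last letter is.
"pukonl" has second-to-last letter 'n'. The stems whose second-to-last letter is 'n' (batoranm → batoranmen, sirubanz → sirubanzen) add -en.
The other patterns: stems whose second-to-last letter is 'd' add -ani; stems whose second-to-last letter is 'f' or 's' add ka- … -uv around the stem.
So pukonl → pukonlen.

pukonlen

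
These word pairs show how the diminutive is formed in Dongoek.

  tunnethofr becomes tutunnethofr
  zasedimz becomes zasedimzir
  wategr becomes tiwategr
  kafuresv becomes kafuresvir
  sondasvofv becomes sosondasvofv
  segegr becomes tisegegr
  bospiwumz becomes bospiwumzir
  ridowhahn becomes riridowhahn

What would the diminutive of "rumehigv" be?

tirumehigv

"rumehigv" has second-to-last letter 'g'. The stems whose second-to-last letter is 'g' (segegr → tisegegr, wategr → tiwategr) add the prefix ti-.
The other patterns: stems whose second-to-last letter is 'm' or 's' add -ir; stems whose second-to-last letter is 'f' or 'h' repeat the first consonant+vowel as a prefix.
So rumehigv → tirumehigv.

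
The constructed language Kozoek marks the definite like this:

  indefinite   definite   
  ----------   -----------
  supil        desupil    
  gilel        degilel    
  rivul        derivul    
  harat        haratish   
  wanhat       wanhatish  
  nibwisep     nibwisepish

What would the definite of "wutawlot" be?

gilel and nibwisep both have last vowel 'e' yet inflect differently (degilel, nibwisepish), so the last vowel is not what conditions the rule; the final letter is.
"wutawlot" ends in -t. The stems ending in -t (harat → haratish, wanhat → wanhatish) add -ish.
So wutawlot → wutawlotish.

wutawlotish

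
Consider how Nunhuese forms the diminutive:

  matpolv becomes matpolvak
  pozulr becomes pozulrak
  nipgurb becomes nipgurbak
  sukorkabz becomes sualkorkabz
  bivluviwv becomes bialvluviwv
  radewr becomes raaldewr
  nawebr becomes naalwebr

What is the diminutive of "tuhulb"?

matpolv and bivluviwv both end in -v yet inflect differently (matpolvak, bialvluviwv), so the final letter is not what conditions the rule; the second-to-last letter is.
"tuhulb" has second-to-last letter 'l'. The stems whose second-to-last letter is 'l' (matpolv → matpolvak, pozulr → pozulrak) add -ak.
The other pattern: stems whose second-to-last letter is 'b' or 'w' insert -al- after the first vowel.
So tuhulb → tuhulbak.

tuhulbak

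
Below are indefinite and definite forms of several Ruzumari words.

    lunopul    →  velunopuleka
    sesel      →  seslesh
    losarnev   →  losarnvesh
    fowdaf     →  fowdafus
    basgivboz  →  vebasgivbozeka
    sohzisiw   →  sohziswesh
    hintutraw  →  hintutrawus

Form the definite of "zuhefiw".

zuhefwesh

hintutraw and sohzisiw both end in -w yet inflect differently (hintutrawus, sohziswesh), so the final letter is not what conditions the rule; the last vowel is.
"zuhefiw" has last vowel 'i'. The one such stem in the data (sohzisiw → sohziswesh) deletes the last vowel and adds -esh (as do losarnev, sesel), so the same rule applies.
So zuhefiw → zuhefwesh.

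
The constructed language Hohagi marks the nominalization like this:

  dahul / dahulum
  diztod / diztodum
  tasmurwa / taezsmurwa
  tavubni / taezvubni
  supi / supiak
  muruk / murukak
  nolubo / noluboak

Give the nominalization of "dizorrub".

tavubni and supi both end in -i yet inflect differently (taezvubni, supiak), so the final letter is not what conditions the rule; the first letter is.
"dizorrub" begins with d-. The stems beginning with d- (dahul → dahulum, diztod → diztodum) add -um.
The other patterns: stems beginning with t- insert -ez- after the first vowel; stems beginning with m-, n- or s- add -ak.
So dizorrub → dizorrubum.

dizorrubum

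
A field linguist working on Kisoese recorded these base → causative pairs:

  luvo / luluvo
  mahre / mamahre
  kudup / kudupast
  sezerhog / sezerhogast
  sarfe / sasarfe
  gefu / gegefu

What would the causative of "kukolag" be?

"kukolag" ends in a consonant. The stems ending in a consonant (kudup → kudupast, sezerhog → sezerhogast) add -ast.
So kukolag → kukolagast.

kukolagast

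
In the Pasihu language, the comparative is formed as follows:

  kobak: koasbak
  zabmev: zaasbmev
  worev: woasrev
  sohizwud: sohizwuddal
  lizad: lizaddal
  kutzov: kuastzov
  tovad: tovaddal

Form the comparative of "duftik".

tovad and kobak both have last vowel 'a' yet inflect differently (tovaddal, koasbak), so the last vowel is not what conditions the rule; the final letter is.
"duftik" ends in -k. The one such stem in the data (kobak → koasbak) inserts -as- after the first vowel (as do zabmev, worev), so the same rule applies.
The other pattern: stems ending in -d double the final consonant and add -al.
So duftik → duasftik.

duasftik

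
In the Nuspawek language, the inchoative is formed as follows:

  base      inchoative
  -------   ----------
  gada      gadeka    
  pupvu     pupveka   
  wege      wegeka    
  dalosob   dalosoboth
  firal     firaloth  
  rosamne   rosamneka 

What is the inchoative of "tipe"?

"tipe" ends in a vowel. The stems ending in a vowel (gada → gadeka, wege → wegeka, rosamne → rosamneka) drop the final letter and add -eka.
The other pattern: stems ending in a consonant add -oth.
So tipe → tipeka.

tipeka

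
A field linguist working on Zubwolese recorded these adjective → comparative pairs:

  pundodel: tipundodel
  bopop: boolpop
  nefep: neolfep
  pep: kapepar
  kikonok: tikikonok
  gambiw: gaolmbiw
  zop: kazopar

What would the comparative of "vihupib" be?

tivihupib

"vihupib" has 3 vowels. The stems with 3 vowels (kikonok → tikikonok, pundodel → tipundodel) add the prefix ti-.
So vihupib → tivihupib.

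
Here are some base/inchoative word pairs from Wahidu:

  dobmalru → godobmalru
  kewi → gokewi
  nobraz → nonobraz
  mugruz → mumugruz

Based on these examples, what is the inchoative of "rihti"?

dobmalru and mugruz both have last vowel 'u' yet inflect differently (godobmalru, mumugruz), so the last vowel is not what conditions the rule; whether the stem ends in a vowel or a consonant is.
"rihti" ends in a vowel. The stems ending in a vowel (dobmalru → godobmalru, kewi → gokewi) add the prefix go-.
The other pattern: stems ending in a consonant repeat the first consonant+vowel as a prefix.
So rihti → gorihti.

gorihti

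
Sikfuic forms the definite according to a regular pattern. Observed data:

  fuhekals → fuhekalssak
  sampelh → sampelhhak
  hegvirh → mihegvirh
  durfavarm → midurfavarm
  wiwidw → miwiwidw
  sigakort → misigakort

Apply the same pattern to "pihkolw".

pihkolwwak

sampelh and hegvirh both end in -h yet inflect differently (sampelhhak, mihegvirh), so the final letter is not what conditions the rule; the second-to-last letter is.
"pihkolw" has second-to-last letter 'l'. The stems whose second-to-last letter is 'l' (fuhekals → fuhekalssak, sampelh → sampelhhak) double the final consonant and add -ak.
So pihkolw → pihkolwwak.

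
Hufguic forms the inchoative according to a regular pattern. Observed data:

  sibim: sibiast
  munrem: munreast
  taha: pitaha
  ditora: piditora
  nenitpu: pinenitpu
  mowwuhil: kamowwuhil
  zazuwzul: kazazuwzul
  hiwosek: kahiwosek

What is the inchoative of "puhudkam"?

puhudkaast

sibim and mowwuhil both have last vowel 'i' yet inflect differently (sibiast, kamowwuhil), so the last vowel is not what conditions the rule; the final letter is.
"puhudkam" ends in -m. The stems ending in -m (sibim → sibiast, munrem → munreast) drop the final letter and add -ast.
The other patterns: stems ending in -a or -u add the prefix pi-; stems ending in -k or -l add the prefix ka-.
So puhudkam → puhudkaast.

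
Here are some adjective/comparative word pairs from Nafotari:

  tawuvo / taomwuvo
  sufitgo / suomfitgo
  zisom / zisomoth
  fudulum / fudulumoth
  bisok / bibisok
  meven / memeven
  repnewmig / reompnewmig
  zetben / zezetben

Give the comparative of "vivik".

vivivik

zisom and bisok both have last vowel 'o' yet inflect differently (zisomoth, bibisok), so the last vowel is not what conditions the rule; the final letter is.
"vivik" ends in -k. The one such stem in the data (bisok → bibisok) repeats the first consonant+vowel as a prefix (as do meven, zetben), so the same rule applies.
The other patterns: stems ending in -m add -oth; stems ending in -g or -o insert -om- after the first vowel.
So vivik → vivivik.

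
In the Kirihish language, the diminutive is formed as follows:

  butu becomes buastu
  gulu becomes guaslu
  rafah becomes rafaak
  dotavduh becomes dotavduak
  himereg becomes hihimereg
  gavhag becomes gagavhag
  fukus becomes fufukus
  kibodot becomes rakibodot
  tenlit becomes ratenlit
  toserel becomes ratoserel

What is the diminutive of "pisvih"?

butu and dotavduh both have last vowel 'u' yet inflect differently (buastu, dotavduak), so the last vowel is not what conditions the rule; the final letter is.
"pisvih" ends in -h. The stems ending in -h (rafah → rafaak, dotavduh → dotavduak) drop the final letter and add -ak.
The other patterns: stems ending in -u insert -as- after the first vowel; stems ending in -g or -s repeat the first consonant+vowel as a prefix; stems ending in -l or -t add the prefix ra-.
So pisvih → pisviak.

pisviak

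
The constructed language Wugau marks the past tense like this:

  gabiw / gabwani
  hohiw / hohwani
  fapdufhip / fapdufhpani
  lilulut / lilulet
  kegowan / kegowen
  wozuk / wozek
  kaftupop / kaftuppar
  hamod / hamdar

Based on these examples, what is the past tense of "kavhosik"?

fapdufhip and kaftupop both end in -p yet inflect differently (fapdufhpani, kaftuppar), so the final letter is not what conditions the rule; the last vowel is.
"kavhosik" has last vowel 'i'. The stems whose last vowel is 'i' (gabiw → gabwani, hohiw → hohwani, fapdufhip → fapdufhpani) delete the last vowel and add -ani.
The other patterns: stems whose last vowel is 'a' or 'u' change the last vowel to 'e'; stems whose last vowel is 'o' delete the last vowel and add -ar.
So kavhosik → kavhoskani.

kavhoskani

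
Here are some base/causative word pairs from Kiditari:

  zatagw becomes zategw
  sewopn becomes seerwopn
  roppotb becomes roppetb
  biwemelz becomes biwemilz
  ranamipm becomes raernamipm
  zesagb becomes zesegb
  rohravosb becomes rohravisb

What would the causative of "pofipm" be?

poerfipm

"pofipm" has second-to-last letter 'p'. The stems whose second-to-last letter is 'p' (ranamipm → raernamipm, sewopn → seerwopn) insert -er- after the first vowel.
So pofipm → poerfipm.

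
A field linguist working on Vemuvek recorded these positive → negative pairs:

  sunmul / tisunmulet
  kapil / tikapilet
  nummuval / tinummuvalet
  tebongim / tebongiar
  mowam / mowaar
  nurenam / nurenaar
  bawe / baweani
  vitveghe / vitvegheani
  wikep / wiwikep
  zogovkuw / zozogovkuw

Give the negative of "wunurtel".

tiwunurtelet

"wunurtel" ends in -l. The stems ending in -l (sunmul → tisunmulet, kapil → tikapilet, nummuval → tinummuvalet) add ti- … -et around the stem.
The other patterns: stems ending in -m drop the final letter and add -ar; stems ending in -e add -ani; stems ending in -p or -w repeat the first consonant+vowel as a prefix.
So wunurtel → tiwunurtelet.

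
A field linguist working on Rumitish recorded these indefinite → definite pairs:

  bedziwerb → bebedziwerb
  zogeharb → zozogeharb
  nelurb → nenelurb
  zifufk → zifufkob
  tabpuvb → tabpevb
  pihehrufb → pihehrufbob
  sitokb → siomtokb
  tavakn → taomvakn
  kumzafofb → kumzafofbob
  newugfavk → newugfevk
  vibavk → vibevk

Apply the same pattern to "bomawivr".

"bomawivr" has second-to-last letter 'v'. The stems whose second-to-last letter is 'v' (newugfavk → newugfevk, tabpuvb → tabpevb, vibavk → vibevk) change the last vowel to 'e'.
The other patterns: stems whose second-to-last letter is 'r' repeat the first consonant+vowel as a prefix; stems whose second-to-last letter is 'f' add -ob; stems whose second-to-last letter is 'k' insert -om- after the first vowel.
So bomawivr → bomawevr.

bomawevr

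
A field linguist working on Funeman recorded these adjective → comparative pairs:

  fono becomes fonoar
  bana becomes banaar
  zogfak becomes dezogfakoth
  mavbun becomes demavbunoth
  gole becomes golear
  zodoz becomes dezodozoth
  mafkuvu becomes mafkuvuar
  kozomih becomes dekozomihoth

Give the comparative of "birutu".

"birutu" ends in a vowel. The stems ending in a vowel (mafkuvu → mafkuvuar, gole → golear, fono → fonoar) add -ar.
So birutu → birutuar.

birutuar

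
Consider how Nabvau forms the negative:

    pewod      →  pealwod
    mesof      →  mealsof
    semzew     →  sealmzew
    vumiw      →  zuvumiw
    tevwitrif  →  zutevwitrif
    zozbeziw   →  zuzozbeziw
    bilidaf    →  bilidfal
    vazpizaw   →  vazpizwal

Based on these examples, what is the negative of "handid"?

zuhandid

"handid" has last vowel 'i'. The stems whose last vowel is 'i' (vumiw → zuvumiw, tevwitrif → zutevwitrif, zozbeziw → zuzozbeziw) add the prefix zu-.
So handid → zuhandid.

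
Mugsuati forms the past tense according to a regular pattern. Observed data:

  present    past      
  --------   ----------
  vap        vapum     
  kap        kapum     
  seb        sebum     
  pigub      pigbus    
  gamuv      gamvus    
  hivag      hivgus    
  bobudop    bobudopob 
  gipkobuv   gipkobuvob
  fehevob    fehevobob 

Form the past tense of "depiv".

seb and pigub both end in -b yet inflect differently (sebum, pigbus), so the final letter is not what conditions the rule; the number of vowels is.
"depiv" has 2 vowels. The stems with 2 vowels (pigub → pigbus, gamuv → gamvus, hivag → hivgus) delete the last vowel and add -us.
The other patterns: stems with 1 vowel add -um; stems with 3 vowels add -ob.
So depiv → depvus.

depvus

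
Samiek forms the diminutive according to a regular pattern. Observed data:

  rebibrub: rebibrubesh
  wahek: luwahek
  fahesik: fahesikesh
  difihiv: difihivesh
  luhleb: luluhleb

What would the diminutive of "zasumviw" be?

zasumviwesh

luhleb and rebibrub both end in -b yet inflect differently (luluhleb, rebibrubesh), so the final letter is not what conditions the rule; the last vowel is.
"zasumviw" has last vowel 'i'. The stems whose last vowel is 'i' (difihiv → difihivesh, fahesik → fahesikesh) add -esh.
The other pattern: stems whose last vowel is 'e' add the prefix lu-.
So zasumviw → zasumviwesh.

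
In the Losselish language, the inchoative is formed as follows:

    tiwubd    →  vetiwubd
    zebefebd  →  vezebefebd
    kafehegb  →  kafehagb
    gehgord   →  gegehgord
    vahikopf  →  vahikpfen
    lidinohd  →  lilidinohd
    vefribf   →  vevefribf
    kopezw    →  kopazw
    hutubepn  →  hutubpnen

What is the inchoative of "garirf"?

"garirf" has second-to-last letter 'r'. The one such stem in the data (gehgord → gegehgord) repeats the first consonant+vowel as a prefix (as does lidinohd), so the same rule applies.
The other patterns: stems whose second-to-last letter is 'p' delete the last vowel and add -en; stems whose second-to-last letter is 'b' add the prefix ve-; stems whose second-to-last letter is 'g' or 'z' change the last vowel to 'a'.
So garirf → gagarirf.

gagarirf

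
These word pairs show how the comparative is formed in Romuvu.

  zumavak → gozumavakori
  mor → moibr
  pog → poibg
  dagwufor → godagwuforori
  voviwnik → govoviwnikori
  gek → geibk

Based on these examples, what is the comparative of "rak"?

mor and dagwufor both end in -r yet inflect differently (moibr, godagwuforori), so the final letter is not what conditions the rule; the number of vowels is.
"rak" has 1 vowel. The stems with 1 vowel (mor → moibr, gek → geibk, pog → poibg) insert -ib- after the first vowel.
So rak → raibk.

raibk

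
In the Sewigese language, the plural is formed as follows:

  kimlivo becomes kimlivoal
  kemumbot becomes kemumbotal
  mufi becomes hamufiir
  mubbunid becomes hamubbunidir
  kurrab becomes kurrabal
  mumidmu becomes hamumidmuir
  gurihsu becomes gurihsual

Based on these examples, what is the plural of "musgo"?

mumidmu and gurihsu both end in -u yet inflect differently (hamumidmuir, gurihsual), so the final letter is not what conditions the rule; the first letter is.
"musgo" begins with m-. The stems beginning with m- (mumidmu → hamumidmuir, mubbunid → hamubbunidir, mufi → hamufiir) add ha- … -ir around the stem.
The other pattern: stems beginning with g- or k- add -al.
So musgo → hamusgoir.

hamusgoir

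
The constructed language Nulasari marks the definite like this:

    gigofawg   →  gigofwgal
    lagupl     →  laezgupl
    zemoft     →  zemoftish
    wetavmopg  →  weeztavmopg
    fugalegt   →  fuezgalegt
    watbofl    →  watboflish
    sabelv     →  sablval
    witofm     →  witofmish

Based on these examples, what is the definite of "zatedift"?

watbofl and lagupl both end in -l yet inflect differently (watboflish, laezgupl), so the final letter is not what conditions the rule; the second-to-last letter is.
"zatedift" has second-to-last letter 'f'. The stems whose second-to-last letter is 'f' (witofm → witofmish, zemoft → zemoftish, watbofl → watboflish) add -ish.
So zatedift → zatediftish.

zatediftish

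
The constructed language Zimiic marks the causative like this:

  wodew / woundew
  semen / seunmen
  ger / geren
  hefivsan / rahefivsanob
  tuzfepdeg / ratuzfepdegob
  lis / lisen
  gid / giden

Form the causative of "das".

semen and hefivsan both end in -n yet inflect differently (seunmen, rahefivsanob), so the final letter is not what conditions the rule; the number of vowels is.
"das" has 1 vowel. The stems with 1 vowel (ger → geren, gid → giden, lis → lisen) add -en.
The other patterns: stems with 2 vowels insert -un- after the first vowel; stems with 3 vowels add ra- … -ob around the stem.
So das → dasen.

dasen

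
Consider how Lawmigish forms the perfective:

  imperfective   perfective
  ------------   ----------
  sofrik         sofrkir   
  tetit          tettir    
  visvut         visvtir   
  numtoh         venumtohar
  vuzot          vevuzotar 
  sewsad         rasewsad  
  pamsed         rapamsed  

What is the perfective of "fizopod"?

vefizopodar

tetit and vuzot both end in -t yet inflect differently (tettir, vevuzotar), so the final letter is not what conditions the rule; the last vowel is.
"fizopod" has last vowel 'o'. The stems whose last vowel is 'o' (numtoh → venumtohar, vuzot → vevuzotar) add ve- … -ar around the stem.
So fizopod → vefizopodar.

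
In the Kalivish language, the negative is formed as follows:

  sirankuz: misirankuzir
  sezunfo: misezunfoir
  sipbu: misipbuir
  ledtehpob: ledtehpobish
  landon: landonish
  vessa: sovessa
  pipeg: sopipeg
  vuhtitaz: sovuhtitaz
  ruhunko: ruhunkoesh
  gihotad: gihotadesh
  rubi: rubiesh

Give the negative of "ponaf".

"ponaf" begins with p-. The one such stem in the data (pipeg → sopipeg) adds the prefix so-, so the same rule applies.
So ponaf → soponaf.

soponaf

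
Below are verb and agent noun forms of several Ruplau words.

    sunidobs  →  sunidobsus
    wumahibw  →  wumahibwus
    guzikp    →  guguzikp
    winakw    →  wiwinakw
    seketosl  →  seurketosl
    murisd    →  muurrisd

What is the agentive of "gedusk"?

geurdusk

"gedusk" has second-to-last letter 's'. The stems whose second-to-last letter is 's' (seketosl → seurketosl, murisd → muurrisd) insert -ur- after the first vowel.
So gedusk → geurdusk.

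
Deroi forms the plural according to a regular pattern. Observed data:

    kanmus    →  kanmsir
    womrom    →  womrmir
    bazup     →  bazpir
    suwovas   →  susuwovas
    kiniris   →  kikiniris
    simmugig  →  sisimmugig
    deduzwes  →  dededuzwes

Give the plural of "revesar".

kanmus and suwovas both end in -s yet inflect differently (kanmsir, susuwovas), so the final letter is not what conditions the rule; the number of vowels is.
"revesar" has 3 vowels. The stems with 3 vowels (suwovas → susuwovas, kiniris → kikiniris, simmugig → sisimmugig) repeat the first consonant+vowel as a prefix.
So revesar → rerevesar.

rerevesar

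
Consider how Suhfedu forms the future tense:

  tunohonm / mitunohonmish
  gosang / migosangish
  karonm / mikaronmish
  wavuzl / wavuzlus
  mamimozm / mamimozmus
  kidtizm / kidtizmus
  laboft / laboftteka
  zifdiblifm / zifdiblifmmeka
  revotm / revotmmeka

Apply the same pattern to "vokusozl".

vokusozlus

tunohonm and mamimozm both end in -m yet inflect differently (mitunohonmish, mamimozmus), so the final letter is not what conditions the rule; the second-to-last letter is.
"vokusozl" has second-to-last letter 'z'. The stems whose second-to-last letter is 'z' (wavuzl → wavuzlus, mamimozm → mamimozmus, kidtizm → kidtizmus) add -us.
So vokusozl → vokusozlus.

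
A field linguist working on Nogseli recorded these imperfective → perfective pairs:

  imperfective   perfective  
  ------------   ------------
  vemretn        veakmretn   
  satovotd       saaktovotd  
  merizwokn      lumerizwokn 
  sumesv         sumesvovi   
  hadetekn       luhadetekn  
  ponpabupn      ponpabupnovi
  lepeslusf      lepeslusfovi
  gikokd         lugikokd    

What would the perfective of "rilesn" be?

rilesnovi

gikokd and satovotd both end in -d yet inflect differently (lugikokd, saaktovotd), so the final letter is not what conditions the rule; the second-to-last letter is.
"rilesn" has second-to-last letter 's'. The stems whose second-to-last letter is 's' (lepeslusf → lepeslusfovi, sumesv → sumesvovi) add -ovi.
The other patterns: stems whose second-to-last letter is 'k' add the prefix lu-; stems whose second-to-last letter is 't' insert -ak- after the first vowel.
So rilesn → rilesnovi.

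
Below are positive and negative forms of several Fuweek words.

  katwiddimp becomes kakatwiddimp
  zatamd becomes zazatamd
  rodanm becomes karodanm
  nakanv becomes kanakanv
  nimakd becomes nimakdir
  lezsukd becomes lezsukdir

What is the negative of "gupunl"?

kagupunl

zatamd and nimakd both end in -d yet inflect differently (zazatamd, nimakdir), so the final letter is not what conditions the rule; the second-to-last letter is.
"gupunl" has second-to-last letter 'n'. The stems whose second-to-last letter is 'n' (rodanm → karodanm, nakanv → kanakanv) add the prefix ka-.
The other patterns: stems whose second-to-last letter is 'm' repeat the first consonant+vowel as a prefix; stems whose second-to-last letter is 'k' add -ir.
So gupunl → kagupunl.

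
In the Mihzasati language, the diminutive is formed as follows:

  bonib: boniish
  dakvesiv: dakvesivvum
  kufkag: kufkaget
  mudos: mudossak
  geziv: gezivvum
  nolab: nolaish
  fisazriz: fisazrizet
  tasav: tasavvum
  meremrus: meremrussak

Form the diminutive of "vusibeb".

vusibeish

"vusibeb" ends in -b. The stems ending in -b (nolab → nolaish, bonib → boniish) drop the final letter and add -ish.
The other patterns: stems ending in -s double the final consonant and add -ak; stems ending in -v double the final consonant and add -um; stems ending in -g or -z add -et.
So vusibeb → vusibeish.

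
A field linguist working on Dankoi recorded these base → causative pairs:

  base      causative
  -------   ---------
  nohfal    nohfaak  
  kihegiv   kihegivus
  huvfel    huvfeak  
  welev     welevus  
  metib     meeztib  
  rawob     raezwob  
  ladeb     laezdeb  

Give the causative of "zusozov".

ladeb and huvfel both have last vowel 'e' yet inflect differently (laezdeb, huvfeak), so the last vowel is not what conditions the rule; the final letter is.
"zusozov" ends in -v. The stems ending in -v (welev → welevus, kihegiv → kihegivus) add -us.
The other patterns: stems ending in -b insert -ez- after the first vowel; stems ending in -l drop the final letter and add -ak.
So zusozov → zusozovus.

zusozovus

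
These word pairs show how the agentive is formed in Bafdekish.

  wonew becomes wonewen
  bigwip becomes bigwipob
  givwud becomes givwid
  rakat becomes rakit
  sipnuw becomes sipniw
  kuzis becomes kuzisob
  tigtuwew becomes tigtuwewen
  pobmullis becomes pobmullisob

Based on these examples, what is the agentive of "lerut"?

tigtuwew and sipnuw both end in -w yet inflect differently (tigtuwewen, sipniw), so the final letter is not what conditions the rule; the last vowel is.
"lerut" has last vowel 'u'. The stems whose last vowel is 'u' (givwud → givwid, sipnuw → sipniw) change the last vowel to 'i'.
The other patterns: stems whose last vowel is 'e' add -en; stems whose last vowel is 'i' add -ob.
So lerut → lerit.

lerit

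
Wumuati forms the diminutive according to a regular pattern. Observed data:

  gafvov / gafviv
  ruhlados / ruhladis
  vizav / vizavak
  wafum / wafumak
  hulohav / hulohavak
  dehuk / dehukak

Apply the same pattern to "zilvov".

"zilvov" has last vowel 'o'. The stems whose last vowel is 'o' (gafvov → gafviv, ruhlados → ruhladis) change the last vowel to 'i'.
So zilvov → zilviv.

zilviv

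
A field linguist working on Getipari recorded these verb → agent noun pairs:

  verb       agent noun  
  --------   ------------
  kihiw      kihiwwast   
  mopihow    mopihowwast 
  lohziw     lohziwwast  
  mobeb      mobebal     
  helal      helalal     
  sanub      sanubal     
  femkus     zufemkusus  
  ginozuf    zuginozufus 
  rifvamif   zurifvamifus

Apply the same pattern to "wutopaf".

"wutopaf" ends in -f. The stems ending in -f (ginozuf → zuginozufus, rifvamif → zurifvamifus) add zu- … -us around the stem.
The other patterns: stems ending in -w double the final consonant and add -ast; stems ending in -b or -l add -al.
So wutopaf → zuwutopafus.

zuwutopafus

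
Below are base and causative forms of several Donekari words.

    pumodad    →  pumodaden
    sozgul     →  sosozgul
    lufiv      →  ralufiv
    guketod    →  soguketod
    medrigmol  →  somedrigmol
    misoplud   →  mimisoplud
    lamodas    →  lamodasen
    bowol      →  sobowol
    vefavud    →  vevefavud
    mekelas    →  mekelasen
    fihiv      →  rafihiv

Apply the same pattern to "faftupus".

misoplud and guketod both end in -d yet inflect differently (mimisoplud, soguketod), so the final letter is not what conditions the rule; the last vowel is.
"faftupus" has last vowel 'u'. The stems whose last vowel is 'u' (sozgul → sosozgul, misoplud → mimisoplud, vefavud → vevefavud) repeat the first consonant+vowel as a prefix.
So faftupus → fafaftupus.

fafaftupus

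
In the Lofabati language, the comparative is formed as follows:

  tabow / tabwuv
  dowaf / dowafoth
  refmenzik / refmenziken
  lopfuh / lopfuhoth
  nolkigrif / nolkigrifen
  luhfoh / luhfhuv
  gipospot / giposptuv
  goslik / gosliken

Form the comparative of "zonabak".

"zonabak" has last vowel 'a'. The one such stem in the data (dowaf → dowafoth) adds -oth, so the same rule applies.
The other patterns: stems whose last vowel is 'o' delete the last vowel and add -uv; stems whose last vowel is 'i' add -en.
So zonabak → zonabakoth.

zonabakoth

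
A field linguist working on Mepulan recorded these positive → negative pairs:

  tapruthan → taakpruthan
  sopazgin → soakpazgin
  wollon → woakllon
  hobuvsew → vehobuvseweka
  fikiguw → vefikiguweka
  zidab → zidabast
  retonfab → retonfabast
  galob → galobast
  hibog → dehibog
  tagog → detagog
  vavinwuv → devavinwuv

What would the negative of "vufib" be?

tapruthan and zidab both have last vowel 'a' yet inflect differently (taakpruthan, zidabast), so the last vowel is not what conditions the rule; the final letter is.
"vufib" ends in -b. The stems ending in -b (zidab → zidabast, retonfab → retonfabast, galob → galobast) add -ast.
The other patterns: stems ending in -n insert -ak- after the first vowel; stems ending in -w add ve- … -eka around the stem; stems ending in -g or -v add the prefix de-.
So vufib → vufibast.

vufibast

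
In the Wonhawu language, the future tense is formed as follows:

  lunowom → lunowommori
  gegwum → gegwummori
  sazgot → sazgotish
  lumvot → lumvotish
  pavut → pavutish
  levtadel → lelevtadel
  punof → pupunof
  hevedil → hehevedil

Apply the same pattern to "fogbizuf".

fofogbizuf

"fogbizuf" ends in -f. The one such stem in the data (punof → pupunof) repeats the first consonant+vowel as a prefix (as do levtadel, hevedil), so the same rule applies.
So fogbizuf → fofogbizuf.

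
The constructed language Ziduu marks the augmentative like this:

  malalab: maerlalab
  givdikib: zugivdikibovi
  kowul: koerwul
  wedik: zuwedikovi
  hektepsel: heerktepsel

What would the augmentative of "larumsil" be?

zularumsilovi

"larumsil" has last vowel 'i'. The stems whose last vowel is 'i' (wedik → zuwedikovi, givdikib → zugivdikibovi) add zu- … -ovi around the stem.
So larumsil → zularumsilovi.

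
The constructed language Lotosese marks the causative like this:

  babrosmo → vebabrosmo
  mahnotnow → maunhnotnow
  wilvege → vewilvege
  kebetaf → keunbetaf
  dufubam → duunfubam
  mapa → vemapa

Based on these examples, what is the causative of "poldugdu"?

vepoldugdu

mapa and dufubam both have last vowel 'a' yet inflect differently (vemapa, duunfubam), so the last vowel is not what conditions the rule; whether the stem ends in a vowel or a consonant is.
"poldugdu" ends in a vowel. The stems ending in a vowel (wilvege → vewilvege, babrosmo → vebabrosmo, mapa → vemapa) add the prefix ve-.
So poldugdu → vepoldugdu.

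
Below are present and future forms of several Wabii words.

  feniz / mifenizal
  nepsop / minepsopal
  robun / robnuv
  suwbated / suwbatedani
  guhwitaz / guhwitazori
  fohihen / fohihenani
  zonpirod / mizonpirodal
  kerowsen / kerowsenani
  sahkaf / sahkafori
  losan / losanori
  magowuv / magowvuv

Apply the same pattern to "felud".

felduv

fohihen and robun both end in -n yet inflect differently (fohihenani, robnuv), so the final letter is not what conditions the rule; the last vowel is.
"felud" has last vowel 'u'. The stems whose last vowel is 'u' (robun → robnuv, magowuv → magowvuv) delete the last vowel and add -uv.
So felud → felduv.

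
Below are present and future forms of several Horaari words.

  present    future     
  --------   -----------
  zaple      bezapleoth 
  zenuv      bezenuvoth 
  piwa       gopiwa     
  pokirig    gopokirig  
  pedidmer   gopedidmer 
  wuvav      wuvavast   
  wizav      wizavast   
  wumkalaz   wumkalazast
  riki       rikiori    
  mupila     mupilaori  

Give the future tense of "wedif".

wedifast

zenuv and wuvav both end in -v yet inflect differently (bezenuvoth, wuvavast), so the final letter is not what conditions the rule; the first letter is.
"wedif" begins with w-. The stems beginning with w- (wuvav → wuvavast, wizav → wizavast, wumkalaz → wumkalazast) add -ast.
The other patterns: stems beginning with z- add be- … -oth around the stem; stems beginning with p- add the prefix go-; stems beginning with m- or r- add -ori.
So wedif → wedifast.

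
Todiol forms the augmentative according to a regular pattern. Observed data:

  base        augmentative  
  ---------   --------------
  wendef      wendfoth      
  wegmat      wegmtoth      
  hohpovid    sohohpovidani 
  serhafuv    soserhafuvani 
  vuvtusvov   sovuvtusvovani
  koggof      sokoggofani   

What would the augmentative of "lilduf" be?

wendef and koggof both end in -f yet inflect differently (wendfoth, sokoggofani), so the final letter is not what conditions the rule; the last vowel is.
"lilduf" has last vowel 'u'. The one such stem in the data (serhafuv → soserhafuvani) adds so- … -ani around the stem, so the same rule applies.
The other pattern: stems whose last vowel is 'a' or 'e' delete the last vowel and add -oth.
So lilduf → solildufani.

solildufani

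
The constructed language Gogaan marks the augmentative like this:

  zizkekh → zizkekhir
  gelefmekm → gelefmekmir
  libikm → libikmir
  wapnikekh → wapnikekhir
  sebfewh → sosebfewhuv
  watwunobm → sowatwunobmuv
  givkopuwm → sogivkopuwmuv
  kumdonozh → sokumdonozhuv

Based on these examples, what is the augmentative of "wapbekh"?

wapbekhir

"wapbekh" has second-to-last letter 'k'. The stems whose second-to-last letter is 'k' (zizkekh → zizkekhir, gelefmekm → gelefmekmir, libikm → libikmir) add -ir.
The other pattern: stems whose second-to-last letter is 'b', 'w' or 'z' add so- … -uv around the stem.
So wapbekh → wapbekhir.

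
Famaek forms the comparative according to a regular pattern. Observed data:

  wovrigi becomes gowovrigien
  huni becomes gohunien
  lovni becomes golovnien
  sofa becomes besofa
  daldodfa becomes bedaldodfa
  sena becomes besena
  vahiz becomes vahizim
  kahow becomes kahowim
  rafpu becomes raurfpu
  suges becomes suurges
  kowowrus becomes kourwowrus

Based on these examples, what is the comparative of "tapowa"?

"tapowa" ends in -a. The stems ending in -a (sofa → besofa, daldodfa → bedaldodfa, sena → besena) add the prefix be-.
The other patterns: stems ending in -i add go- … -en around the stem; stems ending in -w or -z add -im; stems ending in -s or -u insert -ur- after the first vowel.
So tapowa → betapowa.

betapowa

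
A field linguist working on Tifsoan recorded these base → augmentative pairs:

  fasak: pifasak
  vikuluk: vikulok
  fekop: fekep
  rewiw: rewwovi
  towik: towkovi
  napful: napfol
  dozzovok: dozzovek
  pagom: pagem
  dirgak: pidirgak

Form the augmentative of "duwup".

dirgak and vikuluk both end in -k yet inflect differently (pidirgak, vikulok), so the final letter is not what conditions the rule; the last vowel is.
"duwup" has last vowel 'u'. The stems whose last vowel is 'u' (vikuluk → vikulok, napful → napfol) change the last vowel to 'o'.
So duwup → duwop.

duwop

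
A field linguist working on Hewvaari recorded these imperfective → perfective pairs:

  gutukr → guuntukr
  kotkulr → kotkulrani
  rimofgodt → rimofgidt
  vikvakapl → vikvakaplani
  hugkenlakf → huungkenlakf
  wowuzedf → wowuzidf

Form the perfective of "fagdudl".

fagdidl

kotkulr and gutukr both end in -r yet inflect differently (kotkulrani, guuntukr), so the final letter is not what conditions the rule; the second-to-last letter is.
"fagdudl" has second-to-last letter 'd'. The stems whose second-to-last letter is 'd' (wowuzedf → wowuzidf, rimofgodt → rimofgidt) change the last vowel to 'i'.
The other patterns: stems whose second-to-last letter is 'l' or 'p' add -ani; stems whose second-to-last letter is 'k' insert -un- after the first vowel.
So fagdudl → fagdidl.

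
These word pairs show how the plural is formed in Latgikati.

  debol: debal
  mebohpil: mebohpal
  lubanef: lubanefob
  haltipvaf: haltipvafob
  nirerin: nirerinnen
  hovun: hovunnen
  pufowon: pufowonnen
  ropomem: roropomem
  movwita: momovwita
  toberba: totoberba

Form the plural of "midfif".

mebohpil and nirerin both have last vowel 'i' yet inflect differently (mebohpal, nirerinnen), so the last vowel is not what conditions the rule; the final letter is.
"midfif" ends in -f. The stems ending in -f (lubanef → lubanefob, haltipvaf → haltipvafob) add -ob.
The other patterns: stems ending in -l change the last vowel to 'a'; stems ending in -n double the final consonant and add -en; stems ending in -a or -m repeat the first consonant+vowel as a prefix.
So midfif → midfifob.

midfifob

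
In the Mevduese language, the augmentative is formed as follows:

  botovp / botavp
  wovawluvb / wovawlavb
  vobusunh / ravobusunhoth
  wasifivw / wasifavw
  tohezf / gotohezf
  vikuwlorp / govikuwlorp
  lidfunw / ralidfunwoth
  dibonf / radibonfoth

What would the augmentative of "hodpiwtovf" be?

lidfunw and wasifivw both end in -w yet inflect differently (ralidfunwoth, wasifavw), so the final letter is not what conditions the rule; the second-to-last letter is.
"hodpiwtovf" has second-to-last letter 'v'. The stems whose second-to-last letter is 'v' (wovawluvb → wovawlavb, botovp → botavp, wasifivw → wasifavw) change the last vowel to 'a'.
The other patterns: stems whose second-to-last letter is 'n' add ra- … -oth around the stem; stems whose second-to-last letter is 'r' or 'z' add the prefix go-.
So hodpiwtovf → hodpiwtavf.

hodpiwtavf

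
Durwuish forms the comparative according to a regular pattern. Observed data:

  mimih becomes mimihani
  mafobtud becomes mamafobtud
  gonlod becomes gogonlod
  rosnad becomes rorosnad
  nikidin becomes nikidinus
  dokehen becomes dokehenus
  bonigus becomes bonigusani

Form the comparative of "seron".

nikidin and mimih both have last vowel 'i' yet inflect differently (nikidinus, mimihani), so the last vowel is not what conditions the rule; the final letter is.
"seron" ends in -n. The stems ending in -n (dokehen → dokehenus, nikidin → nikidinus) add -us.
The other patterns: stems ending in -d repeat the first consonant+vowel as a prefix; stems ending in -h or -s add -ani.
So seron → seronus.

seronus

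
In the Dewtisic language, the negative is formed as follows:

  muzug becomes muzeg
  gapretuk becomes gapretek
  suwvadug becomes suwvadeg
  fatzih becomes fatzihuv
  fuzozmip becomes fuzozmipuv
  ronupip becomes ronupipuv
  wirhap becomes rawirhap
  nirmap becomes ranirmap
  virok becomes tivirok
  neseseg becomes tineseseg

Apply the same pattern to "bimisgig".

bimisgiguv

fuzozmip and wirhap both end in -p yet inflect differently (fuzozmipuv, rawirhap), so the final letter is not what conditions the rule; the last vowel is.
"bimisgig" has last vowel 'i'. The stems whose last vowel is 'i' (fatzih → fatzihuv, fuzozmip → fuzozmipuv, ronupip → ronupipuv) add -uv.
The other patterns: stems whose last vowel is 'u' change the last vowel to 'e'; stems whose last vowel is 'a' add the prefix ra-; stems whose last vowel is 'e' or 'o' add the prefix ti-.
So bimisgig → bimisgiguv.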